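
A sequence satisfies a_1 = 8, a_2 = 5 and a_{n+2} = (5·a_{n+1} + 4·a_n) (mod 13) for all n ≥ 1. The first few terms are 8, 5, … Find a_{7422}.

Computing terms: a_1 = 8, a_2 = 5, a_3 = 5, a_4 = 6, a_5 = 11, a_6 = 1, a_7 = 10, a_8 = 2, a_9 = 11, a_{10} = 11, a_{11} = 8, a_{12} = 6, a_{13} = 10, a_{14} = 9, a_{15} = 7, a_{16} = 6, a_{17} = 6, a_{18} = 2, a_{19} = 8, a_{20} = 9, a_{21} = 12, a_{22} = 5, a_{23} = 8, a_{24} = 8, a_{25} = 7, a_{26} = 2, a_{27} = 12, a_{28} = 3, a_{29} = 11, a_{30} = 2, a_{31} = 2, a_{32} = 5, a_{33} = 7, a_{34} = 3, a_{35} = 4, a_{36} = 6, a_{37} = 7, a_{38} = 7, a_{39} = 11, a_{40} = 5, a_{41} = 4, a_{42} = 1, a_{43} = 8, a_{44} = 5.
Since (a_{43}, a_{44}) = (a_1, a_2) = (8, 5) (two consecutive terms determine the rest), the sequence is periodic with period 42.
So a_{7422} = a_{1 + ((7422-1) mod 42)} = a_{30} = 2.

2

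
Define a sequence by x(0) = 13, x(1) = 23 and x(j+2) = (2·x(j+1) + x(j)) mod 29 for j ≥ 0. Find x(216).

14

x(0) = 13; x(1) = 23; x(2) = 1; x(3) = 25; x(4) = 22; x(5) = 11; x(6) = 15; x(7) = 12; x(8) = 10; x(9) = 3; x(10) = 16; x(11) = 6; x(12) = 28; x(13) = 4; x(14) = 7; x(15) = 18; x(16) = 14; x(17) = 17; x(18) = 19; x(19) = 26; x(20) = 13; x(21) = 23.
Since (x(20), x(21)) = (x(0), x(1)) = (13, 23) (two consecutive terms determine the rest), the sequence is periodic with period 20.
So x(216) = x(0 + ((216-0) mod 20)) = x(16) = 14.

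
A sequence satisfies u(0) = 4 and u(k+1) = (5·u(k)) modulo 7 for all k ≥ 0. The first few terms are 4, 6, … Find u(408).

4

Listing terms: u(0) = 4; u(1) = 6; u(2) = 2; u(3) = 3; u(4) = 1; u(5) = 5; u(6) = 4.
The sequence repeats with period 6.
(408 - 0) mod 6 = 0, so u(408) = u(0) = 4.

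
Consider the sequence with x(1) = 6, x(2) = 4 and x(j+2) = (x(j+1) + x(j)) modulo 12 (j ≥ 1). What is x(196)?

2

Computing terms: x(1) = 6; x(2) = 4; x(3) = 10; x(4) = 2; x(5) = 0; x(6) = 2; x(7) = 2; x(8) = 4; x(9) = 6; x(10) = 10; x(11) = 4; x(12) = 2; x(13) = 6; x(14) = 8; x(15) = 2; x(16) = 10; x(17) = 0; x(18) = 10; x(19) = 10; x(20) = 8; x(21) = 6; x(22) = 2; x(23) = 8; x(24) = 10; x(25) = 6; x(26) = 4.
The sequence repeats with period 24.
So x(196) = x(1 + ((196-1) mod 24)) = x(4) = 2.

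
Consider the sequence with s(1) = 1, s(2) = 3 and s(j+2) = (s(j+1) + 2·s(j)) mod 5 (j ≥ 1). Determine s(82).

We have s(1) = 1,  s(2) = 3,  s(3) = 0,  s(4) = 1,  s(5) = 1,  s(6) = 3.
The sequence repeats with period 4.
(82 - 1) mod 4 = 1, so s(82) = s(2) = 3.

3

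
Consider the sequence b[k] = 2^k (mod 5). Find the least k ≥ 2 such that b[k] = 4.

2

Listing terms: b[1] = 2, b[2] = 4, b[3] = 3, b[4] = 1, b[5] = 2.
The sequence repeats with period 4.
The value 4 first appears (with k ≥ 2) at b[2].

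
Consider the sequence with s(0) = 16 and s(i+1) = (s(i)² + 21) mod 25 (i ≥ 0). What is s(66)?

21

s(0) = 16; s(1) = 2; s(2) = 0; s(3) = 21; s(4) = 12; s(5) = 15; s(6) = 21.
Since s(6) = s(3) = 21, the sequence is eventually periodic: after a pre-period of length 3 it cycles with period 3.
For i ≥ 3, s(i) depends only on (i - 3) mod 3. (66 - 3) mod 3 = 0, so s(66) = s(3) = 21.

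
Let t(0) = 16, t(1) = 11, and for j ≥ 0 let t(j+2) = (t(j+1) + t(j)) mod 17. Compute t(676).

7

t(0) = 16; t(1) = 11; t(2) = 10; t(3) = 4; t(4) = 14; t(5) = 1; t(6) = 15; t(7) = 16; t(8) = 14; t(9) = 13; t(10) = 10; t(11) = 6; t(12) = 16; t(13) = 5; t(14) = 4; t(15) = 9; t(16) = 13; t(17) = 5; t(18) = 1; t(19) = 6; t(20) = 7; t(21) = 13; t(22) = 3; t(23) = 16; t(24) = 2; t(25) = 1; t(26) = 3; t(27) = 4; t(28) = 7; t(29) = 11; t(30) = 1; t(31) = 12; t(32) = 13; t(33) = 8; t(34) = 4; t(35) = 12; t(36) = 16; t(37) = 11.
Since (t(36), t(37)) = (t(0), t(1)) = (16, 11) (two consecutive terms determine the rest), the sequence is periodic with period 36.
(676 - 0) mod 36 = 28, so t(676) = t(28) = 7.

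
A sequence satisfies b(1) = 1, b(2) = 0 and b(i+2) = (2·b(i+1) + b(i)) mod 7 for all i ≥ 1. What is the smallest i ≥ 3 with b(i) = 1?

Listing terms: b(1) = 1,  b(2) = 0,  b(3) = 1,  b(4) = 2,  b(5) = 5,  b(6) = 5,  b(7) = 1,  b(8) = 0.
The sequence repeats with period 6.
The value 1 first appears (with i ≥ 3) at b(3).

3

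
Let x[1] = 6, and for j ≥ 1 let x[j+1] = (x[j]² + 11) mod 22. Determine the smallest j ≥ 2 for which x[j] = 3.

Listing terms: x[1] = 6; x[2] = 3; x[3] = 20; x[4] = 15; x[5] = 16; x[6] = 3.
Since x[6] = x[2] = 3, the sequence is eventually periodic: after a pre-period of length 1 it cycles with period 4.
The value 3 first appears (with j ≥ 2) at x[2].

2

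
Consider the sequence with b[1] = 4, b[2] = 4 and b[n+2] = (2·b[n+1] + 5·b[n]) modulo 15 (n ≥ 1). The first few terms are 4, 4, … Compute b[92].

Listing terms: b[1] = 4, b[2] = 4, b[3] = 13, b[4] = 1, b[5] = 7, b[6] = 4, b[7] = 13.
Since (b[6], b[7]) = (b[2], b[3]) = (4, 13) (two consecutive terms determine the rest), the sequence is eventually periodic: after a pre-period of length 1 it cycles with period 4.
For n ≥ 2, b[n] depends only on (n - 2) mod 4. (92 - 2) mod 4 = 2, so b[92] = b[4] = 1.

1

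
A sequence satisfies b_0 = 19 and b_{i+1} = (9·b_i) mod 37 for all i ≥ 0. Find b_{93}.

b_0 = 19,  b_1 = 23,  b_2 = 22,  b_3 = 13,  b_4 = 6,  b_5 = 17,  b_6 = 5,  b_7 = 8,  b_8 = 35,  b_9 = 19.
Since b_9 = b_0 = 19, the sequence is periodic with period 9.
So b_{93} = b_{0 + ((93-0) mod 9)} = b_3 = 13.

13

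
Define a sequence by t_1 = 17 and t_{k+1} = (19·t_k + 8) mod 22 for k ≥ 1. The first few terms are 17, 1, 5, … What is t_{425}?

Listing terms: t_1 = 17, t_2 = 1, t_3 = 5, t_4 = 15, t_5 = 7, t_6 = 9, t_7 = 3, t_8 = 21, t_9 = 11, t_{10} = 19, t_{11} = 17.
The sequence repeats with period 10.
So t_{425} = t_{1 + ((425-1) mod 10)} = t_5 = 7.

7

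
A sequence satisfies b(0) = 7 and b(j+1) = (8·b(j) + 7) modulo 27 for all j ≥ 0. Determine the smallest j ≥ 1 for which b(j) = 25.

2

b(0) = 7; b(1) = 9; b(2) = 25; b(3) = 18; b(4) = 16; b(5) = 0; b(6) = 7.
Since b(6) = b(0) = 7, the sequence is periodic with period 6.
The value 25 first appears (with j ≥ 1) at b(2).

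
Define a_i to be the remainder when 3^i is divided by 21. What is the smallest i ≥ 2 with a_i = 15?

a_1 = 3, a_2 = 9, a_3 = 6, a_4 = 18, a_5 = 12, a_6 = 15, a_7 = 3.
The sequence repeats with period 6.
The value 15 first appears (with i ≥ 2) at a_6.

6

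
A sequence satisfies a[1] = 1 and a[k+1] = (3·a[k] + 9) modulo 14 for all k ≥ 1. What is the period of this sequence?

Listing terms: a[1] = 1; a[2] = 12; a[3] = 3; a[4] = 4; a[5] = 7; a[6] = 2; a[7] = 1.
Since a[7] = a[1] = 1, the sequence is periodic with period 6.

6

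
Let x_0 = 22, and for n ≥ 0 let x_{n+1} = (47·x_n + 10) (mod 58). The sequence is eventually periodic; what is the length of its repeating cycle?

Listing terms: x_0 = 22,  x_1 = 0,  x_2 = 10,  x_3 = 16,  x_4 = 8,  x_5 = 38,  x_6 = 56,  x_7 = 32,  x_8 = 6,  x_9 = 2,  x_{10} = 46,  x_{11} = 26,  x_{12} = 14,  x_{13} = 30,  x_{14} = 28,  x_{15} = 50,  x_{16} = 40,  x_{17} = 34,  x_{18} = 42,  x_{19} = 12,  x_{20} = 52,  x_{21} = 18,  x_{22} = 44,  x_{23} = 48,  x_{24} = 4,  x_{25} = 24,  x_{26} = 36,  x_{27} = 20,  x_{28} = 22.
The sequence repeats with period 28.

28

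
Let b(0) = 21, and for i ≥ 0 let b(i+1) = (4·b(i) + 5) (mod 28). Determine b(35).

25

Computing terms: b(0) = 21,  b(1) = 5,  b(2) = 25,  b(3) = 21.
The sequence repeats with period 3.
So b(35) = b(0 + ((35-0) mod 3)) = b(2) = 25.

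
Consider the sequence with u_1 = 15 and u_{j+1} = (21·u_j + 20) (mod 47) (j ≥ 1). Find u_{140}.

u_1 = 15, u_2 = 6, u_3 = 5, u_4 = 31, u_5 = 13, u_6 = 11, u_7 = 16, u_8 = 27, u_9 = 23, u_{10} = 33, u_{11} = 8, u_{12} = 0, u_{13} = 20, u_{14} = 17, u_{15} = 1, u_{16} = 41, u_{17} = 35, u_{18} = 3, u_{19} = 36, u_{20} = 24, u_{21} = 7, u_{22} = 26, u_{23} = 2, u_{24} = 15.
Since u_{24} = u_1 = 15, the sequence is periodic with period 23.
(140 - 1) mod 23 = 1, so u_{140} = u_2 = 6.

6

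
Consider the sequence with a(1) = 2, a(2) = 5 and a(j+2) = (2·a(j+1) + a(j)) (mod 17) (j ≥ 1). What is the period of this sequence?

16

Computing terms: a(1) = 2,  a(2) = 5,  a(3) = 12,  a(4) = 12,  a(5) = 2,  a(6) = 16,  a(7) = 0,  a(8) = 16,  a(9) = 15,  a(10) = 12,  a(11) = 5,  a(12) = 5,  a(13) = 15,  a(14) = 1,  a(15) = 0,  a(16) = 1,  a(17) = 2,  a(18) = 5.
The sequence repeats with period 16.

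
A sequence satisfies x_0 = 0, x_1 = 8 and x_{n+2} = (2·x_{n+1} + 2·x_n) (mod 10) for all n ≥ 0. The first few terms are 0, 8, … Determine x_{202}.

Computing terms: x_0 = 0,  x_1 = 8,  x_2 = 6,  x_3 = 8,  x_4 = 8,  x_5 = 2,  x_6 = 0,  x_7 = 4,  x_8 = 8,  x_9 = 4,  x_{10} = 4,  x_{11} = 6,  x_{12} = 0,  x_{13} = 2,  x_{14} = 4,  x_{15} = 2,  x_{16} = 2,  x_{17} = 8,  x_{18} = 0,  x_{19} = 6,  x_{20} = 2,  x_{21} = 6,  x_{22} = 6,  x_{23} = 4,  x_{24} = 0,  x_{25} = 8.
Since (x_{24}, x_{25}) = (x_0, x_1) = (0, 8) (two consecutive terms determine the rest), the sequence is periodic with period 24.
(202 - 0) mod 24 = 10, so x_{202} = x_{10} = 4.

4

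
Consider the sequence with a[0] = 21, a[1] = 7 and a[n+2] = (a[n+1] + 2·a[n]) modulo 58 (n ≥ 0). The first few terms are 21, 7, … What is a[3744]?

33

a[0] = 21,  a[1] = 7,  a[2] = 49,  a[3] = 5,  a[4] = 45,  a[5] = 55,  a[6] = 29,  a[7] = 23,  a[8] = 23,  a[9] = 11,  a[10] = 57,  a[11] = 21,  a[12] = 19,  a[13] = 3,  a[14] = 41,  a[15] = 47,  a[16] = 13,  a[17] = 49,  a[18] = 17,  a[19] = 57,  a[20] = 33,  a[21] = 31,  a[22] = 39,  a[23] = 43,  a[24] = 5,  a[25] = 33,  a[26] = 43,  a[27] = 51,  a[28] = 21,  a[29] = 7.
The sequence repeats with period 28.
So a[3744] = a[0 + ((3744-0) mod 28)] = a[20] = 33.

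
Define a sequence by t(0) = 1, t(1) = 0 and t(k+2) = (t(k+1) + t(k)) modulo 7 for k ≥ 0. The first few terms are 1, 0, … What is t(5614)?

Listing terms: t(0) = 1; t(1) = 0; t(2) = 1; t(3) = 1; t(4) = 2; t(5) = 3; t(6) = 5; t(7) = 1; t(8) = 6; t(9) = 0; t(10) = 6; t(11) = 6; t(12) = 5; t(13) = 4; t(14) = 2; t(15) = 6; t(16) = 1; t(17) = 0.
Since (t(16), t(17)) = (t(0), t(1)) = (1, 0) (two consecutive terms determine the rest), the sequence is periodic with period 16.
(5614 - 0) mod 16 = 14, so t(5614) = t(14) = 2.

2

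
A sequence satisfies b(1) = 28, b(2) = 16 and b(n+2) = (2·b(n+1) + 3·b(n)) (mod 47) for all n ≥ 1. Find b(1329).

We have b(1) = 28, b(2) = 16, b(3) = 22, b(4) = 45, b(5) = 15, b(6) = 24, b(7) = 46, b(8) = 23, b(9) = 43, b(10) = 14, b(11) = 16, b(12) = 27, b(13) = 8, b(14) = 3, b(15) = 30, b(16) = 22, b(17) = 40, b(18) = 5, b(19) = 36, b(20) = 40, b(21) = 0, b(22) = 26, b(23) = 5, b(24) = 41, b(25) = 3, b(26) = 35, b(27) = 32, b(28) = 28, b(29) = 11, b(30) = 12, b(31) = 10, b(32) = 9, b(33) = 1, b(34) = 29, b(35) = 14, b(36) = 21, b(37) = 37, b(38) = 43, b(39) = 9, b(40) = 6, b(41) = 39, b(42) = 2, b(43) = 27, b(44) = 13, b(45) = 13, b(46) = 18, b(47) = 28, b(48) = 16.
The sequence repeats with period 46.
(1329 - 1) mod 46 = 40, so b(1329) = b(41) = 39.

39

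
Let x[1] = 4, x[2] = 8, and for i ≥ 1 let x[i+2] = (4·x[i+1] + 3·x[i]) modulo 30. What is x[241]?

14

Computing terms: x[1] = 4; x[2] = 8; x[3] = 14; x[4] = 20; x[5] = 2; x[6] = 8; x[7] = 8; x[8] = 26; x[9] = 8; x[10] = 20; x[11] = 14; x[12] = 26; x[13] = 26; x[14] = 2; x[15] = 26; x[16] = 20; x[17] = 8; x[18] = 2; x[19] = 2; x[20] = 14; x[21] = 2; x[22] = 20; x[23] = 26; x[24] = 14; x[25] = 14; x[26] = 8; x[27] = 14.
Since (x[26], x[27]) = (x[2], x[3]) = (8, 14) (two consecutive terms determine the rest), the sequence is eventually periodic: after a pre-period of length 1 it cycles with period 24.
For i ≥ 2, x[i] depends only on (i - 2) mod 24. (241 - 2) mod 24 = 23, so x[241] = x[25] = 14.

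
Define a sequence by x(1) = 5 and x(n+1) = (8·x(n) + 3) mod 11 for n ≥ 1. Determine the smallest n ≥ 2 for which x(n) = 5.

Listing terms: x(1) = 5; x(2) = 10; x(3) = 6; x(4) = 7; x(5) = 4; x(6) = 2; x(7) = 8; x(8) = 1; x(9) = 0; x(10) = 3; x(11) = 5.
The sequence repeats with period 10.
The value 5 next appears (with n ≥ 2) at x(11).

11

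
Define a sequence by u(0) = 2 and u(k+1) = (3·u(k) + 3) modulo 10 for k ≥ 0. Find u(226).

0

We have u(0) = 2; u(1) = 9; u(2) = 0; u(3) = 3; u(4) = 2.
Since u(4) = u(0) = 2, the sequence is periodic with period 4.
(226 - 0) mod 4 = 2, so u(226) = u(2) = 0.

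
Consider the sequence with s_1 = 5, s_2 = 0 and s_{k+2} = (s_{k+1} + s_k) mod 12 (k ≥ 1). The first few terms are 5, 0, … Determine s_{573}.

Computing terms: s_1 = 5,  s_2 = 0,  s_3 = 5,  s_4 = 5,  s_5 = 10,  s_6 = 3,  s_7 = 1,  s_8 = 4,  s_9 = 5,  s_{10} = 9,  s_{11} = 2,  s_{12} = 11,  s_{13} = 1,  s_{14} = 0,  s_{15} = 1,  s_{16} = 1,  s_{17} = 2,  s_{18} = 3,  s_{19} = 5,  s_{20} = 8,  s_{21} = 1,  s_{22} = 9,  s_{23} = 10,  s_{24} = 7,  s_{25} = 5,  s_{26} = 0.
Since (s_{25}, s_{26}) = (s_1, s_2) = (5, 0) (two consecutive terms determine the rest), the sequence is periodic with period 24.
(573 - 1) mod 24 = 20, so s_{573} = s_{21} = 1.

1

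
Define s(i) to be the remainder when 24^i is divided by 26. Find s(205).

24

We have s(0) = 1; s(1) = 24; s(2) = 4; s(3) = 18; s(4) = 16; s(5) = 20; s(6) = 12; s(7) = 2; s(8) = 22; s(9) = 8; s(10) = 10; s(11) = 6; s(12) = 14; s(13) = 24.
Since s(13) = s(1) = 24, the sequence is eventually periodic: after a pre-period of length 1 it cycles with period 12.
For i ≥ 1, s(i) depends only on (i - 1) mod 12. (205 - 1) mod 12 = 0, so s(205) = s(1) = 24.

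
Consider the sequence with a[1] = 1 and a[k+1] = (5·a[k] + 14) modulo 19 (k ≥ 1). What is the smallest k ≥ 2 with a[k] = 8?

4

a[1] = 1,  a[2] = 0,  a[3] = 14,  a[4] = 8,  a[5] = 16,  a[6] = 18,  a[7] = 9,  a[8] = 2,  a[9] = 5,  a[10] = 1.
Since a[10] = a[1] = 1, the sequence is periodic with period 9.
The value 8 first appears (with k ≥ 2) at a[4].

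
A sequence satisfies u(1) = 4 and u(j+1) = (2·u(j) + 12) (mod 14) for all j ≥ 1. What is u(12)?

10

Listing terms: u(1) = 4, u(2) = 6, u(3) = 10, u(4) = 4.
Since u(4) = u(1) = 4, the sequence is periodic with period 3.
So u(12) = u(1 + ((12-1) mod 3)) = u(3) = 10.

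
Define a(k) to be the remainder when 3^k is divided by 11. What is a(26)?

Listing terms: a(0) = 1,  a(1) = 3,  a(2) = 9,  a(3) = 5,  a(4) = 4,  a(5) = 1.
Since a(5) = a(0) = 1, the sequence is periodic with period 5.
So a(26) = a(0 + ((26-0) mod 5)) = a(1) = 3.

3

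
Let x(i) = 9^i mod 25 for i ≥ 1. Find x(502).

6

x(1) = 9; x(2) = 6; x(3) = 4; x(4) = 11; x(5) = 24; x(6) = 16; x(7) = 19; x(8) = 21; x(9) = 14; x(10) = 1; x(11) = 9.
Since x(11) = x(1) = 9, the sequence is periodic with period 10.
So x(502) = x(1 + ((502-1) mod 10)) = x(2) = 6.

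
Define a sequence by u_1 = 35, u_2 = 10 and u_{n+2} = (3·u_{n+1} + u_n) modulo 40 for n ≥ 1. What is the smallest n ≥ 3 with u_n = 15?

7

u_1 = 35; u_2 = 10; u_3 = 25; u_4 = 5; u_5 = 0; u_6 = 5; u_7 = 15; u_8 = 10; u_9 = 5; u_{10} = 25; u_{11} = 0; u_{12} = 25; u_{13} = 35; u_{14} = 10.
Since (u_{13}, u_{14}) = (u_1, u_2) = (35, 10) (two consecutive terms determine the rest), the sequence is periodic with period 12.
The value 15 first appears (with n ≥ 3) at u_7.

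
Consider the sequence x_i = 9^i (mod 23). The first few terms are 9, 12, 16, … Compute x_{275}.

Computing terms: x_1 = 9, x_2 = 12, x_3 = 16, x_4 = 6, x_5 = 8, x_6 = 3, x_7 = 4, x_8 = 13, x_9 = 2, x_{10} = 18, x_{11} = 1, x_{12} = 9.
Since x_{12} = x_1 = 9, the sequence is periodic with period 11.
So x_{275} = x_{1 + ((275-1) mod 11)} = x_{11} = 1.

1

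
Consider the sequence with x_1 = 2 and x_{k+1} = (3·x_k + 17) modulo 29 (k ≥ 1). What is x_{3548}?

21

We have x_1 = 2, x_2 = 23, x_3 = 28, x_4 = 14, x_5 = 1, x_6 = 20, x_7 = 19, x_8 = 16, x_9 = 7, x_{10} = 9, x_{11} = 15, x_{12} = 4, x_{13} = 0, x_{14} = 17, x_{15} = 10, x_{16} = 18, x_{17} = 13, x_{18} = 27, x_{19} = 11, x_{20} = 21, x_{21} = 22, x_{22} = 25, x_{23} = 5, x_{24} = 3, x_{25} = 26, x_{26} = 8, x_{27} = 12, x_{28} = 24, x_{29} = 2.
Since x_{29} = x_1 = 2, the sequence is periodic with period 28.
So x_{3548} = x_{1 + ((3548-1) mod 28)} = x_{20} = 21.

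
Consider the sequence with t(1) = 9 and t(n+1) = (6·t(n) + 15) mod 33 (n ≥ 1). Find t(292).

3

t(1) = 9,  t(2) = 3,  t(3) = 0,  t(4) = 15,  t(5) = 6,  t(6) = 18,  t(7) = 24,  t(8) = 27,  t(9) = 12,  t(10) = 21,  t(11) = 9.
Since t(11) = t(1) = 9, the sequence is periodic with period 10.
So t(292) = t(1 + ((292-1) mod 10)) = t(2) = 3.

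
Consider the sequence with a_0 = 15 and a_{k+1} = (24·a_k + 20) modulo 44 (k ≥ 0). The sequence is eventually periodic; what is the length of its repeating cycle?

10

We have a_0 = 15, a_1 = 28, a_2 = 32, a_3 = 40, a_4 = 12, a_5 = 0, a_6 = 20, a_7 = 16, a_8 = 8, a_9 = 36, a_{10} = 4, a_{11} = 28.
Since a_{11} = a_1 = 28, the sequence is eventually periodic: after a pre-period of length 1 it cycles with period 10.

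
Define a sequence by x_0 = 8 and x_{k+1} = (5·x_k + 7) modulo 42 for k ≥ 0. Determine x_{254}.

32

x_0 = 8, x_1 = 5, x_2 = 32, x_3 = 41, x_4 = 2, x_5 = 17, x_6 = 8.
Since x_6 = x_0 = 8, the sequence is periodic with period 6.
So x_{254} = x_{0 + ((254-0) mod 6)} = x_2 = 32.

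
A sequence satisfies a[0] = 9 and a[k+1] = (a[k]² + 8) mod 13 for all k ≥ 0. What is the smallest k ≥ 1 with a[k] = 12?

2

Listing terms: a[0] = 9; a[1] = 11; a[2] = 12; a[3] = 9.
Since a[3] = a[0] = 9, the sequence is periodic with period 3.
The value 12 first appears (with k ≥ 1) at a[2].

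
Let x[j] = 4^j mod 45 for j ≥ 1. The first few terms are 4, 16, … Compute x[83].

34

Listing terms: x[1] = 4; x[2] = 16; x[3] = 19; x[4] = 31; x[5] = 34; x[6] = 1; x[7] = 4.
The sequence repeats with period 6.
So x[83] = x[1 + ((83-1) mod 6)] = x[5] = 34.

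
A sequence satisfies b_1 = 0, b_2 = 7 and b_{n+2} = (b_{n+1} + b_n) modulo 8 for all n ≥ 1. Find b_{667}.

We have b_1 = 0,  b_2 = 7,  b_3 = 7,  b_4 = 6,  b_5 = 5,  b_6 = 3,  b_7 = 0,  b_8 = 3,  b_9 = 3,  b_{10} = 6,  b_{11} = 1,  b_{12} = 7,  b_{13} = 0,  b_{14} = 7.
Since (b_{13}, b_{14}) = (b_1, b_2) = (0, 7) (two consecutive terms determine the rest), the sequence is periodic with period 12.
(667 - 1) mod 12 = 6, so b_{667} = b_7 = 0.

0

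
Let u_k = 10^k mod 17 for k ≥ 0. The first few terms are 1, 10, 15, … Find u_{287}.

u_0 = 1; u_1 = 10; u_2 = 15; u_3 = 14; u_4 = 4; u_5 = 6; u_6 = 9; u_7 = 5; u_8 = 16; u_9 = 7; u_{10} = 2; u_{11} = 3; u_{12} = 13; u_{13} = 11; u_{14} = 8; u_{15} = 12; u_{16} = 1.
The sequence repeats with period 16.
So u_{287} = u_{0 + ((287-0) mod 16)} = u_{15} = 12.

12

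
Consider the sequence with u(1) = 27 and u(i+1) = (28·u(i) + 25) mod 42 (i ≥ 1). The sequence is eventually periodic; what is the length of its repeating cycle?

u(1) = 27; u(2) = 25; u(3) = 11; u(4) = 39; u(5) = 25.
Since u(5) = u(2) = 25, the sequence is eventually periodic: after a pre-period of length 1 it cycles with period 3.

3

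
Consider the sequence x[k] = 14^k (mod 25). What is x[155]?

x[1] = 14, x[2] = 21, x[3] = 19, x[4] = 16, x[5] = 24, x[6] = 11, x[7] = 4, x[8] = 6, x[9] = 9, x[10] = 1, x[11] = 14.
The sequence repeats with period 10.
So x[155] = x[1 + ((155-1) mod 10)] = x[5] = 24.

24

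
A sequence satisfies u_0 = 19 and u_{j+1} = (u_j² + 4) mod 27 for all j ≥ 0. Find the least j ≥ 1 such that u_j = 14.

We have u_0 = 19,  u_1 = 14,  u_2 = 11,  u_3 = 17,  u_4 = 23,  u_5 = 20,  u_6 = 26,  u_7 = 5,  u_8 = 2,  u_9 = 8,  u_{10} = 14.
Since u_{10} = u_1 = 14, the sequence is eventually periodic: after a pre-period of length 1 it cycles with period 9.
The value 14 first appears (with j ≥ 1) at u_1.

1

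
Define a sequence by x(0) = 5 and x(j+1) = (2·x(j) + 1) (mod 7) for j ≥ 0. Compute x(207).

x(0) = 5, x(1) = 4, x(2) = 2, x(3) = 5.
The sequence repeats with period 3.
So x(207) = x(0 + ((207-0) mod 3)) = x(0) = 5.

5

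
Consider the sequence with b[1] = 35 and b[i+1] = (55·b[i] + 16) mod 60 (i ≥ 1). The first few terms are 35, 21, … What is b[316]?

We have b[1] = 35, b[2] = 21, b[3] = 31, b[4] = 41, b[5] = 51, b[6] = 1, b[7] = 11, b[8] = 21.
Since b[8] = b[2] = 21, the sequence is eventually periodic: after a pre-period of length 1 it cycles with period 6.
For i ≥ 2, b[i] depends only on (i - 2) mod 6. (316 - 2) mod 6 = 2, so b[316] = b[4] = 41.

41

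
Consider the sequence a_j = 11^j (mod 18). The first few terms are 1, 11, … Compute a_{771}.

17

We have a_0 = 1, a_1 = 11, a_2 = 13, a_3 = 17, a_4 = 7, a_5 = 5, a_6 = 1.
The sequence repeats with period 6.
So a_{771} = a_{0 + ((771-0) mod 6)} = a_3 = 17.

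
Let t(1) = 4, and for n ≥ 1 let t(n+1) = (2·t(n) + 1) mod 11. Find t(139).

Listing terms: t(1) = 4,  t(2) = 9,  t(3) = 8,  t(4) = 6,  t(5) = 2,  t(6) = 5,  t(7) = 0,  t(8) = 1,  t(9) = 3,  t(10) = 7,  t(11) = 4.
The sequence repeats with period 10.
(139 - 1) mod 10 = 8, so t(139) = t(9) = 3.

3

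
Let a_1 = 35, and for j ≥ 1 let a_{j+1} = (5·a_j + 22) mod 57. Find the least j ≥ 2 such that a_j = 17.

Computing terms: a_1 = 35, a_2 = 26, a_3 = 38, a_4 = 41, a_5 = 56, a_6 = 17, a_7 = 50, a_8 = 44, a_9 = 14, a_{10} = 35.
Since a_{10} = a_1 = 35, the sequence is periodic with period 9.
The value 17 first appears (with j ≥ 2) at a_6.

6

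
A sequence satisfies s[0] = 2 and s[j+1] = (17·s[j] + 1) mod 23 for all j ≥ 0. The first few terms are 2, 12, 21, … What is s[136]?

15

We have s[0] = 2; s[1] = 12; s[2] = 21; s[3] = 13; s[4] = 15; s[5] = 3; s[6] = 6; s[7] = 11; s[8] = 4; s[9] = 0; s[10] = 1; s[11] = 18; s[12] = 8; s[13] = 22; s[14] = 7; s[15] = 5; s[16] = 17; s[17] = 14; s[18] = 9; s[19] = 16; s[20] = 20; s[21] = 19; s[22] = 2.
Since s[22] = s[0] = 2, the sequence is periodic with period 22.
(136 - 0) mod 22 = 4, so s[136] = s[4] = 15.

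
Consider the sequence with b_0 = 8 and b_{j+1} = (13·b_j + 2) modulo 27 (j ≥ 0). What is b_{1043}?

b_0 = 8; b_1 = 25; b_2 = 3; b_3 = 14; b_4 = 22; b_5 = 18; b_6 = 20; b_7 = 19; b_8 = 6; b_9 = 26; b_{10} = 16; b_{11} = 21; b_{12} = 5; b_{13} = 13; b_{14} = 9; b_{15} = 11; b_{16} = 10; b_{17} = 24; b_{18} = 17; b_{19} = 7; b_{20} = 12; b_{21} = 23; b_{22} = 4; b_{23} = 0; b_{24} = 2; b_{25} = 1; b_{26} = 15; b_{27} = 8.
The sequence repeats with period 27.
(1043 - 0) mod 27 = 17, so b_{1043} = b_{17} = 24.

24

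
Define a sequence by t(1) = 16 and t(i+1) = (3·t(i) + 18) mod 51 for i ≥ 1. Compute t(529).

33

Listing terms: t(1) = 16; t(2) = 15; t(3) = 12; t(4) = 3; t(5) = 27; t(6) = 48; t(7) = 9; t(8) = 45; t(9) = 0; t(10) = 18; t(11) = 21; t(12) = 30; t(13) = 6; t(14) = 36; t(15) = 24; t(16) = 39; t(17) = 33; t(18) = 15.
Since t(18) = t(2) = 15, the sequence is eventually periodic: after a pre-period of length 1 it cycles with period 16.
For i ≥ 2, t(i) depends only on (i - 2) mod 16. (529 - 2) mod 16 = 15, so t(529) = t(17) = 33.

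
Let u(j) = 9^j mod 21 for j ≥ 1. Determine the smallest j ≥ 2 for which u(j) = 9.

4

Computing terms: u(1) = 9, u(2) = 18, u(3) = 15, u(4) = 9.
Since u(4) = u(1) = 9, the sequence is periodic with period 3.
The value 9 next appears (with j ≥ 2) at u(4).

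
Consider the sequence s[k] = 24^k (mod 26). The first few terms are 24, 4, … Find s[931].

Computing terms: s[1] = 24, s[2] = 4, s[3] = 18, s[4] = 16, s[5] = 20, s[6] = 12, s[7] = 2, s[8] = 22, s[9] = 8, s[10] = 10, s[11] = 6, s[12] = 14, s[13] = 24.
The sequence repeats with period 12.
So s[931] = s[1 + ((931-1) mod 12)] = s[7] = 2.

2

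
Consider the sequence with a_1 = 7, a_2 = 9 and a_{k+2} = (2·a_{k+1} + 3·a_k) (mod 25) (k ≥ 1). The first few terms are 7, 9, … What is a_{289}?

22

We have a_1 = 7,  a_2 = 9,  a_3 = 14,  a_4 = 5,  a_5 = 2,  a_6 = 19,  a_7 = 19,  a_8 = 20,  a_9 = 22,  a_{10} = 4,  a_{11} = 24,  a_{12} = 10,  a_{13} = 17,  a_{14} = 14,  a_{15} = 4,  a_{16} = 0,  a_{17} = 12,  a_{18} = 24,  a_{19} = 9,  a_{20} = 15,  a_{21} = 7,  a_{22} = 9.
The sequence repeats with period 20.
(289 - 1) mod 20 = 8, so a_{289} = a_9 = 22.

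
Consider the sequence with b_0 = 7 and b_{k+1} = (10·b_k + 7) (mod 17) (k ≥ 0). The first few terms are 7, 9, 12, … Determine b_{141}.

b_0 = 7; b_1 = 9; b_2 = 12; b_3 = 8; b_4 = 2; b_5 = 10; b_6 = 5; b_7 = 6; b_8 = 16; b_9 = 14; b_{10} = 11; b_{11} = 15; b_{12} = 4; b_{13} = 13; b_{14} = 1; b_{15} = 0; b_{16} = 7.
The sequence repeats with period 16.
(141 - 0) mod 16 = 13, so b_{141} = b_{13} = 13.

13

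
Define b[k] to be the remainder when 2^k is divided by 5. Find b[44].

Listing terms: b[1] = 2,  b[2] = 4,  b[3] = 3,  b[4] = 1,  b[5] = 2.
The sequence repeats with period 4.
So b[44] = b[1 + ((44-1) mod 4)] = b[4] = 1.

1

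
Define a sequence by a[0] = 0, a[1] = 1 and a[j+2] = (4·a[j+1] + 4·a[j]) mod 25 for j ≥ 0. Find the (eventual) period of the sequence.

Computing terms: a[0] = 0,  a[1] = 1,  a[2] = 4,  a[3] = 20,  a[4] = 21,  a[5] = 14,  a[6] = 15,  a[7] = 16,  a[8] = 24,  a[9] = 10,  a[10] = 11,  a[11] = 9,  a[12] = 5,  a[13] = 6,  a[14] = 19,  a[15] = 0,  a[16] = 1.
Since (a[15], a[16]) = (a[0], a[1]) = (0, 1) (two consecutive terms determine the rest), the sequence is periodic with period 15.

15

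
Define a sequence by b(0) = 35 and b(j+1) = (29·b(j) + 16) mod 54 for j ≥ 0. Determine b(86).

53

b(0) = 35; b(1) = 5; b(2) = 53; b(3) = 41; b(4) = 17; b(5) = 23; b(6) = 35.
The sequence repeats with period 6.
(86 - 0) mod 6 = 2, so b(86) = b(2) = 53.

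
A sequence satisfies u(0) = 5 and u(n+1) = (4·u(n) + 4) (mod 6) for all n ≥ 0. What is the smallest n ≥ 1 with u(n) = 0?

1

Listing terms: u(0) = 5, u(1) = 0, u(2) = 4, u(3) = 2, u(4) = 0.
Since u(4) = u(1) = 0, the sequence is eventually periodic: after a pre-period of length 1 it cycles with period 3.
The value 0 first appears (with n ≥ 1) at u(1).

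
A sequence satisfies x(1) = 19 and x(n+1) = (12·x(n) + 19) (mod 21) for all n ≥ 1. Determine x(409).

19

Computing terms: x(1) = 19, x(2) = 16, x(3) = 1, x(4) = 10, x(5) = 13, x(6) = 7, x(7) = 19.
Since x(7) = x(1) = 19, the sequence is periodic with period 6.
So x(409) = x(1 + ((409-1) mod 6)) = x(1) = 19.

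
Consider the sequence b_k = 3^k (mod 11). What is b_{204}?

4

b_0 = 1,  b_1 = 3,  b_2 = 9,  b_3 = 5,  b_4 = 4,  b_5 = 1.
Since b_5 = b_0 = 1, the sequence is periodic with period 5.
(204 - 0) mod 5 = 4, so b_{204} = b_4 = 4.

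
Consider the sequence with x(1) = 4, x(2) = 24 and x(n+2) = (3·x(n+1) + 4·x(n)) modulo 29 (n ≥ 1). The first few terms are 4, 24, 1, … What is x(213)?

1

We have x(1) = 4,  x(2) = 24,  x(3) = 1,  x(4) = 12,  x(5) = 11,  x(6) = 23,  x(7) = 26,  x(8) = 25,  x(9) = 5,  x(10) = 28,  x(11) = 17,  x(12) = 18,  x(13) = 6,  x(14) = 3,  x(15) = 4,  x(16) = 24.
Since (x(15), x(16)) = (x(1), x(2)) = (4, 24) (two consecutive terms determine the rest), the sequence is periodic with period 14.
(213 - 1) mod 14 = 2, so x(213) = x(3) = 1.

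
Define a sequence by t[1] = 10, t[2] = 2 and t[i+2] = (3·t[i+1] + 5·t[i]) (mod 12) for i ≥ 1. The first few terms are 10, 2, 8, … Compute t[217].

Listing terms: t[1] = 10, t[2] = 2, t[3] = 8, t[4] = 10, t[5] = 10, t[6] = 8, t[7] = 2, t[8] = 10, t[9] = 4, t[10] = 2, t[11] = 2, t[12] = 4, t[13] = 10, t[14] = 2.
The sequence repeats with period 12.
So t[217] = t[1 + ((217-1) mod 12)] = t[1] = 10.

10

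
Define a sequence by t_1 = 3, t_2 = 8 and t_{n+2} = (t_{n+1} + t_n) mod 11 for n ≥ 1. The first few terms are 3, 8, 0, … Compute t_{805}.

Listing terms: t_1 = 3,  t_2 = 8,  t_3 = 0,  t_4 = 8,  t_5 = 8,  t_6 = 5,  t_7 = 2,  t_8 = 7,  t_9 = 9,  t_{10} = 5,  t_{11} = 3,  t_{12} = 8.
The sequence repeats with period 10.
(805 - 1) mod 10 = 4, so t_{805} = t_5 = 8.

8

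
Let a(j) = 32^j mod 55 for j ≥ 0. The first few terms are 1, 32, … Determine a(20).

1

Computing terms: a(0) = 1; a(1) = 32; a(2) = 34; a(3) = 43; a(4) = 1.
Since a(4) = a(0) = 1, the sequence is periodic with period 4.
(20 - 0) mod 4 = 0, so a(20) = a(0) = 1.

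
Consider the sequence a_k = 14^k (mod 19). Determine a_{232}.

Listing terms: a_0 = 1; a_1 = 14; a_2 = 6; a_3 = 8; a_4 = 17; a_5 = 10; a_6 = 7; a_7 = 3; a_8 = 4; a_9 = 18; a_{10} = 5; a_{11} = 13; a_{12} = 11; a_{13} = 2; a_{14} = 9; a_{15} = 12; a_{16} = 16; a_{17} = 15; a_{18} = 1.
Since a_{18} = a_0 = 1, the sequence is periodic with period 18.
(232 - 0) mod 18 = 16, so a_{232} = a_{16} = 16.

16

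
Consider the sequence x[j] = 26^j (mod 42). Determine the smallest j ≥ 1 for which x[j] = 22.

x[0] = 1, x[1] = 26, x[2] = 4, x[3] = 20, x[4] = 16, x[5] = 38, x[6] = 22, x[7] = 26.
Since x[7] = x[1] = 26, the sequence is eventually periodic: after a pre-period of length 1 it cycles with period 6.
The value 22 first appears (with j ≥ 1) at x[6].

6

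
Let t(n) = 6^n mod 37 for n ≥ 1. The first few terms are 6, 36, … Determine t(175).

Computing terms: t(1) = 6; t(2) = 36; t(3) = 31; t(4) = 1; t(5) = 6.
Since t(5) = t(1) = 6, the sequence is periodic with period 4.
(175 - 1) mod 4 = 2, so t(175) = t(3) = 31.

31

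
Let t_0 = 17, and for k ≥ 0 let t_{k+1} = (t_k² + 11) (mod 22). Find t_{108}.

We have t_0 = 17, t_1 = 14, t_2 = 9, t_3 = 4, t_4 = 5, t_5 = 14.
Since t_5 = t_1 = 14, the sequence is eventually periodic: after a pre-period of length 1 it cycles with period 4.
For k ≥ 1, t_k depends only on (k - 1) mod 4. (108 - 1) mod 4 = 3, so t_{108} = t_4 = 5.

5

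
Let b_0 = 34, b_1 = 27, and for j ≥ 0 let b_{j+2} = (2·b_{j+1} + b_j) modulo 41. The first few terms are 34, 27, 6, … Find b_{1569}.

0

b_0 = 34, b_1 = 27, b_2 = 6, b_3 = 39, b_4 = 2, b_5 = 2, b_6 = 6, b_7 = 14, b_8 = 34, b_9 = 0, b_{10} = 34, b_{11} = 27.
Since (b_{10}, b_{11}) = (b_0, b_1) = (34, 27) (two consecutive terms determine the rest), the sequence is periodic with period 10.
So b_{1569} = b_{0 + ((1569-0) mod 10)} = b_9 = 0.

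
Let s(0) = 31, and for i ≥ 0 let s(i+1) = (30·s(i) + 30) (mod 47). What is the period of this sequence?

Computing terms: s(0) = 31; s(1) = 20; s(2) = 19; s(3) = 36; s(4) = 29; s(5) = 7; s(6) = 5; s(7) = 39; s(8) = 25; s(9) = 28; s(10) = 24; s(11) = 45; s(12) = 17; s(13) = 23; s(14) = 15; s(15) = 10; s(16) = 1; s(17) = 13; s(18) = 44; s(19) = 34; s(20) = 16; s(21) = 40; s(22) = 8; s(23) = 35; s(24) = 46; s(25) = 0; s(26) = 30; s(27) = 37; s(28) = 12; s(29) = 14; s(30) = 27; s(31) = 41; s(32) = 38; s(33) = 42; s(34) = 21; s(35) = 2; s(36) = 43; s(37) = 4; s(38) = 9; s(39) = 18; s(40) = 6; s(41) = 22; s(42) = 32; s(43) = 3; s(44) = 26; s(45) = 11; s(46) = 31.
The sequence repeats with period 46.

46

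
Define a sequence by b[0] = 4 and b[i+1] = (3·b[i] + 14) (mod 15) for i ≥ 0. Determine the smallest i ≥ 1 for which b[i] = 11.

Listing terms: b[0] = 4, b[1] = 11, b[2] = 2, b[3] = 5, b[4] = 14, b[5] = 11.
Since b[5] = b[1] = 11, the sequence is eventually periodic: after a pre-period of length 1 it cycles with period 4.
The value 11 first appears (with i ≥ 1) at b[1].

1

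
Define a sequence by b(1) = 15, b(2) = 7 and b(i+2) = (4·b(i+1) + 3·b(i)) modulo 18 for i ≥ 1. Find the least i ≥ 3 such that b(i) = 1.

Listing terms: b(1) = 15; b(2) = 7; b(3) = 1; b(4) = 7; b(5) = 13; b(6) = 1; b(7) = 7.
Since (b(6), b(7)) = (b(3), b(4)) = (1, 7) (two consecutive terms determine the rest), the sequence is eventually periodic: after a pre-period of length 2 it cycles with period 3.
The value 1 first appears (with i ≥ 3) at b(3).

3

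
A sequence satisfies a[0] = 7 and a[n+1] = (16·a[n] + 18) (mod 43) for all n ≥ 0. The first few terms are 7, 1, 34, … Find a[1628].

We have a[0] = 7; a[1] = 1; a[2] = 34; a[3] = 3; a[4] = 23; a[5] = 42; a[6] = 2; a[7] = 7.
The sequence repeats with period 7.
So a[1628] = a[0 + ((1628-0) mod 7)] = a[4] = 23.

23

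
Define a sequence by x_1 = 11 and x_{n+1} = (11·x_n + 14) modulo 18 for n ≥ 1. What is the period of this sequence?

Listing terms: x_1 = 11,  x_2 = 9,  x_3 = 5,  x_4 = 15,  x_5 = 17,  x_6 = 3,  x_7 = 11.
Since x_7 = x_1 = 11, the sequence is periodic with period 6.

6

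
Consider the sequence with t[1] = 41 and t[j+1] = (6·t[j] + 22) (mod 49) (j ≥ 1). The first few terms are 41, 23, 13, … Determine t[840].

Listing terms: t[1] = 41; t[2] = 23; t[3] = 13; t[4] = 2; t[5] = 34; t[6] = 30; t[7] = 6; t[8] = 9; t[9] = 27; t[10] = 37; t[11] = 48; t[12] = 16; t[13] = 20; t[14] = 44; t[15] = 41.
Since t[15] = t[1] = 41, the sequence is periodic with period 14.
(840 - 1) mod 14 = 13, so t[840] = t[14] = 44.

44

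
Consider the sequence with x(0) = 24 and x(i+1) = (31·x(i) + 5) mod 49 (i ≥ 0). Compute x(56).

We have x(0) = 24; x(1) = 14; x(2) = 47; x(3) = 41; x(4) = 2; x(5) = 18; x(6) = 24.
Since x(6) = x(0) = 24, the sequence is periodic with period 6.
So x(56) = x(0 + ((56-0) mod 6)) = x(2) = 47.

47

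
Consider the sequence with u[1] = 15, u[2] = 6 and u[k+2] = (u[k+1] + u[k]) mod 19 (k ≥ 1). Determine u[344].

6

Computing terms: u[1] = 15,  u[2] = 6,  u[3] = 2,  u[4] = 8,  u[5] = 10,  u[6] = 18,  u[7] = 9,  u[8] = 8,  u[9] = 17,  u[10] = 6,  u[11] = 4,  u[12] = 10,  u[13] = 14,  u[14] = 5,  u[15] = 0,  u[16] = 5,  u[17] = 5,  u[18] = 10,  u[19] = 15,  u[20] = 6.
The sequence repeats with period 18.
So u[344] = u[1 + ((344-1) mod 18)] = u[2] = 6.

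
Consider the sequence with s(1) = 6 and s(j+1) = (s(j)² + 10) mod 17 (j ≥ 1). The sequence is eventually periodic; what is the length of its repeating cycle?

3

Listing terms: s(1) = 6; s(2) = 12; s(3) = 1; s(4) = 11; s(5) = 12.
Since s(5) = s(2) = 12, the sequence is eventually periodic: after a pre-period of length 1 it cycles with period 3.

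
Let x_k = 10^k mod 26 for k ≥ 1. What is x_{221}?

Computing terms: x_1 = 10, x_2 = 22, x_3 = 12, x_4 = 16, x_5 = 4, x_6 = 14, x_7 = 10.
Since x_7 = x_1 = 10, the sequence is periodic with period 6.
So x_{221} = x_{1 + ((221-1) mod 6)} = x_5 = 4.

4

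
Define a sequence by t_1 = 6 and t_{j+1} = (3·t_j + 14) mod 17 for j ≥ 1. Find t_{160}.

3

Listing terms: t_1 = 6, t_2 = 15, t_3 = 8, t_4 = 4, t_5 = 9, t_6 = 7, t_7 = 1, t_8 = 0, t_9 = 14, t_{10} = 5, t_{11} = 12, t_{12} = 16, t_{13} = 11, t_{14} = 13, t_{15} = 2, t_{16} = 3, t_{17} = 6.
The sequence repeats with period 16.
So t_{160} = t_{1 + ((160-1) mod 16)} = t_{16} = 3.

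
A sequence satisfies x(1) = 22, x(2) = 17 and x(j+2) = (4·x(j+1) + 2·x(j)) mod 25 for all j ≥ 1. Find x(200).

x(1) = 22,  x(2) = 17,  x(3) = 12,  x(4) = 7,  x(5) = 2,  x(6) = 22,  x(7) = 17.
Since (x(6), x(7)) = (x(1), x(2)) = (22, 17) (two consecutive terms determine the rest), the sequence is periodic with period 5.
(200 - 1) mod 5 = 4, so x(200) = x(5) = 2.

2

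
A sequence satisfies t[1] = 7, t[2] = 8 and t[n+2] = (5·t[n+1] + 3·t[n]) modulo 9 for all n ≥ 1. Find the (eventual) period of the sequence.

6

We have t[1] = 7; t[2] = 8; t[3] = 7; t[4] = 5; t[5] = 1; t[6] = 2; t[7] = 4; t[8] = 8; t[9] = 7.
Since (t[8], t[9]) = (t[2], t[3]) = (8, 7) (two consecutive terms determine the rest), the sequence is eventually periodic: after a pre-period of length 1 it cycles with period 6.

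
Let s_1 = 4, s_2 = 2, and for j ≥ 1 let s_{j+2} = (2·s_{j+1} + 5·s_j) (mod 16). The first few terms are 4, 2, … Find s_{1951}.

Computing terms: s_1 = 4,  s_2 = 2,  s_3 = 8,  s_4 = 10,  s_5 = 12,  s_6 = 10,  s_7 = 0,  s_8 = 2,  s_9 = 4,  s_{10} = 2.
Since (s_9, s_{10}) = (s_1, s_2) = (4, 2) (two consecutive terms determine the rest), the sequence is periodic with period 8.
So s_{1951} = s_{1 + ((1951-1) mod 8)} = s_7 = 0.

0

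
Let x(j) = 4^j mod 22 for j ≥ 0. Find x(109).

Listing terms: x(0) = 1, x(1) = 4, x(2) = 16, x(3) = 20, x(4) = 14, x(5) = 12, x(6) = 4.
Since x(6) = x(1) = 4, the sequence is eventually periodic: after a pre-period of length 1 it cycles with period 5.
For j ≥ 1, x(j) depends only on (j - 1) mod 5. (109 - 1) mod 5 = 3, so x(109) = x(4) = 14.

14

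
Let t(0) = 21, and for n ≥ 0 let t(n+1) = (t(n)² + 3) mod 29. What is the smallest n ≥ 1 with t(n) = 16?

t(0) = 21, t(1) = 9, t(2) = 26, t(3) = 12, t(4) = 2, t(5) = 7, t(6) = 23, t(7) = 10, t(8) = 16, t(9) = 27, t(10) = 7.
Since t(10) = t(5) = 7, the sequence is eventually periodic: after a pre-period of length 5 it cycles with period 5.
The value 16 first appears (with n ≥ 1) at t(8).

8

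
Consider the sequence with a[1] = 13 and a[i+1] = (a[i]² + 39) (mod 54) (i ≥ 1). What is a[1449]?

49

Computing terms: a[1] = 13,  a[2] = 46,  a[3] = 49,  a[4] = 10,  a[5] = 31,  a[6] = 28,  a[7] = 13.
Since a[7] = a[1] = 13, the sequence is periodic with period 6.
So a[1449] = a[1 + ((1449-1) mod 6)] = a[3] = 49.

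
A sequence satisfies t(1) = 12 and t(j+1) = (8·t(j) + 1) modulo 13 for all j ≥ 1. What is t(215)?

10

Listing terms: t(1) = 12, t(2) = 6, t(3) = 10, t(4) = 3, t(5) = 12.
Since t(5) = t(1) = 12, the sequence is periodic with period 4.
(215 - 1) mod 4 = 2, so t(215) = t(3) = 10.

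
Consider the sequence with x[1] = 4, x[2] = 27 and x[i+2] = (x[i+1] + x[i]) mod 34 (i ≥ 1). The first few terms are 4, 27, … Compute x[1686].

Listing terms: x[1] = 4; x[2] = 27; x[3] = 31; x[4] = 24; x[5] = 21; x[6] = 11; x[7] = 32; x[8] = 9; x[9] = 7; x[10] = 16; x[11] = 23; x[12] = 5; x[13] = 28; x[14] = 33; x[15] = 27; x[16] = 26; x[17] = 19; x[18] = 11; x[19] = 30; x[20] = 7; x[21] = 3; x[22] = 10; x[23] = 13; x[24] = 23; x[25] = 2; x[26] = 25; x[27] = 27; x[28] = 18; x[29] = 11; x[30] = 29; x[31] = 6; x[32] = 1; x[33] = 7; x[34] = 8; x[35] = 15; x[36] = 23; x[37] = 4; x[38] = 27.
Since (x[37], x[38]) = (x[1], x[2]) = (4, 27) (two consecutive terms determine the rest), the sequence is periodic with period 36.
So x[1686] = x[1 + ((1686-1) mod 36)] = x[30] = 29.

29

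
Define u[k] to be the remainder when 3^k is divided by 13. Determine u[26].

9

Computing terms: u[0] = 1,  u[1] = 3,  u[2] = 9,  u[3] = 1.
The sequence repeats with period 3.
So u[26] = u[0 + ((26-0) mod 3)] = u[2] = 9.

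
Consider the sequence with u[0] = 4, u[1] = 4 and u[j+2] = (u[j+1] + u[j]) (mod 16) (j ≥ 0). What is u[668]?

We have u[0] = 4; u[1] = 4; u[2] = 8; u[3] = 12; u[4] = 4; u[5] = 0; u[6] = 4; u[7] = 4.
Since (u[6], u[7]) = (u[0], u[1]) = (4, 4) (two consecutive terms determine the rest), the sequence is periodic with period 6.
So u[668] = u[0 + ((668-0) mod 6)] = u[2] = 8.

8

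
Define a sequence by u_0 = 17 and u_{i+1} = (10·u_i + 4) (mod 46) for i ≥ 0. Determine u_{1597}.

u_0 = 17; u_1 = 36; u_2 = 42; u_3 = 10; u_4 = 12; u_5 = 32; u_6 = 2; u_7 = 24; u_8 = 14; u_9 = 6; u_{10} = 18; u_{11} = 0; u_{12} = 4; u_{13} = 44; u_{14} = 30; u_{15} = 28; u_{16} = 8; u_{17} = 38; u_{18} = 16; u_{19} = 26; u_{20} = 34; u_{21} = 22; u_{22} = 40; u_{23} = 36.
Since u_{23} = u_1 = 36, the sequence is eventually periodic: after a pre-period of length 1 it cycles with period 22.
For i ≥ 1, u_i depends only on (i - 1) mod 22. (1597 - 1) mod 22 = 12, so u_{1597} = u_{13} = 44.

44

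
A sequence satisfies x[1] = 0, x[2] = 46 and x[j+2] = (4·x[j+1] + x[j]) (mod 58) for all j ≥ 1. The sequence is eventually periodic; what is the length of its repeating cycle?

14

We have x[1] = 0; x[2] = 46; x[3] = 10; x[4] = 28; x[5] = 6; x[6] = 52; x[7] = 40; x[8] = 38; x[9] = 18; x[10] = 52; x[11] = 52; x[12] = 28; x[13] = 48; x[14] = 46; x[15] = 0; x[16] = 46.
The sequence repeats with period 14.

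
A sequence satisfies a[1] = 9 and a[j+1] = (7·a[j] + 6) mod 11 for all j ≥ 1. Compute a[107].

6

a[1] = 9; a[2] = 3; a[3] = 5; a[4] = 8; a[5] = 7; a[6] = 0; a[7] = 6; a[8] = 4; a[9] = 1; a[10] = 2; a[11] = 9.
Since a[11] = a[1] = 9, the sequence is periodic with period 10.
So a[107] = a[1 + ((107-1) mod 10)] = a[7] = 6.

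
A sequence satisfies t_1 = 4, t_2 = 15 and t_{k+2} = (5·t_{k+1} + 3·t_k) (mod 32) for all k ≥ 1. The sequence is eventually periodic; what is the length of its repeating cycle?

t_1 = 4, t_2 = 15, t_3 = 23, t_4 = 0, t_5 = 5, t_6 = 25, t_7 = 12, t_8 = 7, t_9 = 7, t_{10} = 24, t_{11} = 13, t_{12} = 9, t_{13} = 20, t_{14} = 31, t_{15} = 23, t_{16} = 16, t_{17} = 21, t_{18} = 25, t_{19} = 28, t_{20} = 23, t_{21} = 7, t_{22} = 8, t_{23} = 29, t_{24} = 9, t_{25} = 4, t_{26} = 15.
The sequence repeats with period 24.

24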